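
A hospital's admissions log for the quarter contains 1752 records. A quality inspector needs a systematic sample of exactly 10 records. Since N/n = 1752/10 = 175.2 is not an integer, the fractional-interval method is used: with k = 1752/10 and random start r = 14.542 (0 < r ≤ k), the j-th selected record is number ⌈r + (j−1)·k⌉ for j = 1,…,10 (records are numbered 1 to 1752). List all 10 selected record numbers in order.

15, 190, 365, 541, 716, 891, 1066, 1241, 1417, 1592

j=1: r + 0k = 14.542 → ⌈·⌉ = 15
j=2: r + 1k = 189.742 → ⌈·⌉ = 190
j=3: r + 2k = 364.942 → ⌈·⌉ = 365
j=4: r + 3k = 540.142 → ⌈·⌉ = 541
j=5: r + 4k = 715.342 → ⌈·⌉ = 716
j=6: r + 5k = 890.542 → ⌈·⌉ = 891
j=7: r + 6k = 1065.742 → ⌈·⌉ = 1066
j=8: r + 7k = 1240.942 → ⌈·⌉ = 1241
j=9: r + 8k = 1416.142 → ⌈·⌉ = 1417
j=10: r + 9k = 1591.342 → ⌈·⌉ = 1592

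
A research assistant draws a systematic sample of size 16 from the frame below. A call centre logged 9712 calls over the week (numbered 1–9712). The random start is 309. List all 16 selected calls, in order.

309, 916, 1523, 2130, 2737, 3344, 3951, 4558, 5165, 5772, 6379, 6986, 7593, 8200, 8807, 9414

k = N/n = 9712/16 = 607
call 1: 309
call 2: 309 + 607 = 916
call 3: 916 + 607 = 1523
call 4: 1523 + 607 = 2130
call 5: 2130 + 607 = 2737
call 6: 2737 + 607 = 3344
call 7: 3344 + 607 = 3951
call 8: 3951 + 607 = 4558
call 9: 4558 + 607 = 5165
call 10: 5165 + 607 = 5772
call 11: 5772 + 607 = 6379
call 12: 6379 + 607 = 6986
call 13: 6986 + 607 = 7593
call 14: 7593 + 607 = 8200
call 15: 8200 + 607 = 8807
call 16: 8807 + 607 = 9414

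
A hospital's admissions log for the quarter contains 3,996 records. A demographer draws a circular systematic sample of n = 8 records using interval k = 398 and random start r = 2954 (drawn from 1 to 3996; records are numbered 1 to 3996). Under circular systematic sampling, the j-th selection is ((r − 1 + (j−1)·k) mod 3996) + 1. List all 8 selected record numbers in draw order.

Selection 1: 2954
Selection 2: 2954 + 398 = 3352
Selection 3: 3352 + 398 = 3750
Selection 4: 3750 + 398 = 4148 → 4148 − 3996 = 152
Selection 5: 152 + 398 = 550
Selection 6: 550 + 398 = 948
Selection 7: 948 + 398 = 1346
Selection 8: 1346 + 398 = 1744

2954, 3352, 3750, 152, 550, 948, 1346, 1744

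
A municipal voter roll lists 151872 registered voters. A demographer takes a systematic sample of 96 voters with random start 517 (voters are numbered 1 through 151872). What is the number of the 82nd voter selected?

128659

k = 151872/96 = 1582
82nd selection = r + (82−1)·k = 517 + 81×1582 = 517 + 128142 = 128659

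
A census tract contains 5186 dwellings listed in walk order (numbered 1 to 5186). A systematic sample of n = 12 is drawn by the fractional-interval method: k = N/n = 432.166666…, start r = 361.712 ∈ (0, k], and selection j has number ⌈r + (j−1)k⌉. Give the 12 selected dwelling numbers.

362, 794, 1227, 1659, 2091, 2523, 2955, 3387, 3820, 4252, 4684, 5116

j=1: r + 0k = 361.712 → ⌈·⌉ = 362
j=2: r + 1k = 793.878666… → ⌈·⌉ = 794
j=3: r + 2k = 1226.045333… → ⌈·⌉ = 1227
j=4: r + 3k = 1658.212 → ⌈·⌉ = 1659
j=5: r + 4k = 2090.378666… → ⌈·⌉ = 2091
j=6: r + 5k = 2522.545333… → ⌈·⌉ = 2523
j=7: r + 6k = 2954.712 → ⌈·⌉ = 2955
j=8: r + 7k = 3386.878666… → ⌈·⌉ = 3387
j=9: r + 8k = 3819.045333… → ⌈·⌉ = 3820
j=10: r + 9k = 4251.212 → ⌈·⌉ = 4252
j=11: r + 10k = 4683.378666… → ⌈·⌉ = 4684
j=12: r + 11k = 5115.545333… → ⌈·⌉ = 5116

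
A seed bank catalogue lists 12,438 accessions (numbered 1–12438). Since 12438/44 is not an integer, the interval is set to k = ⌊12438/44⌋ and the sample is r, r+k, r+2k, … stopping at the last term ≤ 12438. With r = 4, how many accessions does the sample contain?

45

k = ⌊12438/44⌋ = 282
Achieved size = ⌊(12438 − 4)/282⌋ + 1 = ⌊12434/282⌋ + 1 = 44 + 1 = 45
(last selection: 4 + 44×282 = 12412 ≤ 12438; next would be 12694 > 12438)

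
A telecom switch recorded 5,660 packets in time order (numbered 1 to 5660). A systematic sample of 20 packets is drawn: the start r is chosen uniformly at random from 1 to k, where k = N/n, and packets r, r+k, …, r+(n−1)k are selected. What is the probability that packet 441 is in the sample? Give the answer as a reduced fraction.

k = 5660/20 = 283.
Packet 441 is selected iff r ≡ 441 (mod 283); exactly one such r in {1,…,283}.
Inclusion probability = 1/283.

1/283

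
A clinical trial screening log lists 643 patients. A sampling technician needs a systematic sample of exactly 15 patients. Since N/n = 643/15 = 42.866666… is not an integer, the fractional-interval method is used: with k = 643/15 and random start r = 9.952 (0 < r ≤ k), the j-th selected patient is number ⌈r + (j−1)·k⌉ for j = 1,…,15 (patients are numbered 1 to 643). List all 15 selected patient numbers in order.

10, 53, 96, 139, 182, 225, 268, 311, 353, 396, 439, 482, 525, 568, 611

j=1: r + 0k = 9.952 → ⌈·⌉ = 10
j=2: r + 1k = 52.818666… → ⌈·⌉ = 53
j=3: r + 2k = 95.685333… → ⌈·⌉ = 96
j=4: r + 3k = 138.552 → ⌈·⌉ = 139
j=5: r + 4k = 181.418666… → ⌈·⌉ = 182
j=6: r + 5k = 224.285333… → ⌈·⌉ = 225
j=7: r + 6k = 267.152 → ⌈·⌉ = 268
j=8: r + 7k = 310.018666… → ⌈·⌉ = 311
j=9: r + 8k = 352.885333… → ⌈·⌉ = 353
j=10: r + 9k = 395.752 → ⌈·⌉ = 396
j=11: r + 10k = 438.618666… → ⌈·⌉ = 439
j=12: r + 11k = 481.485333… → ⌈·⌉ = 482
j=13: r + 12k = 524.352 → ⌈·⌉ = 525
j=14: r + 13k = 567.218666… → ⌈·⌉ = 568
j=15: r + 14k = 610.085333… → ⌈·⌉ = 611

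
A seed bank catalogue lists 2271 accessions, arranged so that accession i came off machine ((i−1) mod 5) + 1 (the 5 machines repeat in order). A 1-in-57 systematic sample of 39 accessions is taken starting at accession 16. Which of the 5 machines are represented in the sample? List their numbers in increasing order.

1, 2, 3, 4, 5

Consecutive selections differ by k = 57, so their machine numbers differ by 57 mod 5 = 2.
gcd(57, 5) = 1, so the sample visits 5/1 = 5 distinct residues mod 5.
Start 16 is machine 1; the machines hit are 1, 2, 3, 4, 5.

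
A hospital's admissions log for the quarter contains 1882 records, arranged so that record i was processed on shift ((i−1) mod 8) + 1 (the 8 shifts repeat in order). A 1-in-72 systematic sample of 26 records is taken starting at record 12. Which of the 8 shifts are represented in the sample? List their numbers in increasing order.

4

Consecutive selections differ by k = 72, so their shift numbers differ by 72 mod 8 = 0.
gcd(72, 8) = 8, so the sample visits 8/8 = 1 distinct residues mod 8.
Start 12 is shift 4; the shifts hit are 4.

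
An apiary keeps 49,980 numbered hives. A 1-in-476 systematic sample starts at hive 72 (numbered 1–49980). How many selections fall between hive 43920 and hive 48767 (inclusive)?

10

k = 476
First selection ≥ 43920: 72 + ⌈(43920−72)/476⌉·476 = 72 + 93×476 = 44340
Last selection ≤ 48767: 72 + ⌊(48767−72)/476⌋·476 = 72 + 102×476 = 48624
Count = 102 − 93 + 1 = 10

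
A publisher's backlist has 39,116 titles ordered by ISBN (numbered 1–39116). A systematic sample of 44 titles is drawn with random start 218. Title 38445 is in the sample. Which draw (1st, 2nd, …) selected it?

k = 39116/44 = 889
position = (38445 − 218)/889 + 1 = 38227/889 + 1 = 43 + 1 = 44

44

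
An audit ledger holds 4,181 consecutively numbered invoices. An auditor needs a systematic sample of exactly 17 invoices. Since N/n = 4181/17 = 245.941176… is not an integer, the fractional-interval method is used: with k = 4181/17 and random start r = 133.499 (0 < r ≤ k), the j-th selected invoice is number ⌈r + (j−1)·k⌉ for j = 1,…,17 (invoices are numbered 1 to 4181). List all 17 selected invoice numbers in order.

134, 380, 626, 872, 1118, 1364, 1610, 1856, 2102, 2347, 2593, 2839, 3085, 3331, 3577, 3823, 4069

j=1: r + 0k = 133.499 → ⌈·⌉ = 134
j=2: r + 1k = 379.440176… → ⌈·⌉ = 380
j=3: r + 2k = 625.381352… → ⌈·⌉ = 626
j=4: r + 3k = 871.322529… → ⌈·⌉ = 872
j=5: r + 4k = 1117.263705… → ⌈·⌉ = 1118
j=6: r + 5k = 1363.204882… → ⌈·⌉ = 1364
j=7: r + 6k = 1609.146058… → ⌈·⌉ = 1610
j=8: r + 7k = 1855.087235… → ⌈·⌉ = 1856
j=9: r + 8k = 2101.028411… → ⌈·⌉ = 2102
j=10: r + 9k = 2346.969588… → ⌈·⌉ = 2347
j=11: r + 10k = 2592.910764… → ⌈·⌉ = 2593
j=12: r + 11k = 2838.851941… → ⌈·⌉ = 2839
j=13: r + 12k = 3084.793117… → ⌈·⌉ = 3085
j=14: r + 13k = 3330.734294… → ⌈·⌉ = 3331
j=15: r + 14k = 3576.675470… → ⌈·⌉ = 3577
j=16: r + 15k = 3822.616647… → ⌈·⌉ = 3823
j=17: r + 16k = 4068.557823… → ⌈·⌉ = 4069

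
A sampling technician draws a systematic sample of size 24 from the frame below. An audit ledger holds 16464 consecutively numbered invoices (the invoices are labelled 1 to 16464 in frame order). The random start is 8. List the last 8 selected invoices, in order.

10984, 11670, 12356, 13042, 13728, 14414, 15100, 15786

k = N/n = 16464/24 = 686
17th selection = 8 + 16×686 = 10984
18th: 10984 + 686 = 11670
19th: 11670 + 686 = 12356
20th: 12356 + 686 = 13042
21st: 13042 + 686 = 13728
22nd: 13728 + 686 = 14414
23rd: 14414 + 686 = 15100
24th: 15100 + 686 = 15786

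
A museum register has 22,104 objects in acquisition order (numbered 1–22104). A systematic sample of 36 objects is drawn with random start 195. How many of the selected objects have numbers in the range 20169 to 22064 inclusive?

3

k = 22104/36 = 614
First selection ≥ 20169: 195 + ⌈(20169−195)/614⌉·614 = 195 + 33×614 = 20457
Last selection ≤ 22064: 195 + ⌊(22064−195)/614⌋·614 = 195 + 35×614 = 21685
Count = 35 − 33 + 1 = 3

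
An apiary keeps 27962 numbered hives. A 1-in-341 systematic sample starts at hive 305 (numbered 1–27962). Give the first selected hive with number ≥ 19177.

k = 341
Steps past start: ⌈(19177 − 305)/341⌉ = ⌈18872/341⌉ = 56
Selected hive: 305 + 56×341 = 19401

19401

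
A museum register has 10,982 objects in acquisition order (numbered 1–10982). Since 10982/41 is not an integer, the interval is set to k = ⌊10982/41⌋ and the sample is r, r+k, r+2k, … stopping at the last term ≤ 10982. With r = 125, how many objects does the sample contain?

41

k = ⌊10982/41⌋ = 267
Achieved size = ⌊(10982 − 125)/267⌋ + 1 = ⌊10857/267⌋ + 1 = 40 + 1 = 41
(last selection: 125 + 40×267 = 10805 ≤ 10982; next would be 11072 > 10982)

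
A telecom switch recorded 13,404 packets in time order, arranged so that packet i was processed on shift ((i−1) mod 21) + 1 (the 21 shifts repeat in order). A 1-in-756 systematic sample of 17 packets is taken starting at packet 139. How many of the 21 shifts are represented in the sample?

1

Consecutive selections differ by k = 756, so their shift numbers differ by 756 mod 21 = 0.
gcd(756, 21) = 21, so the sample visits 21/21 = 1 distinct residues mod 21.
Start 139 is shift 13; the shifts hit are 13.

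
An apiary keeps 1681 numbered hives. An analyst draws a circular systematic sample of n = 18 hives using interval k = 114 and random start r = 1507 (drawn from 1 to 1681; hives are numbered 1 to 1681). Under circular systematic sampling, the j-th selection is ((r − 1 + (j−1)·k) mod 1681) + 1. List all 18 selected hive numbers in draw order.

Selection 1: 1507
Selection 2: 1507 + 114 = 1621
Selection 3: 1621 + 114 = 1735 → 1735 − 1681 = 54
Selection 4: 54 + 114 = 168
Selection 5: 168 + 114 = 282
Selection 6: 282 + 114 = 396
Selection 7: 396 + 114 = 510
Selection 8: 510 + 114 = 624
Selection 9: 624 + 114 = 738
Selection 10: 738 + 114 = 852
Selection 11: 852 + 114 = 966
Selection 12: 966 + 114 = 1080
Selection 13: 1080 + 114 = 1194
Selection 14: 1194 + 114 = 1308
Selection 15: 1308 + 114 = 1422
Selection 16: 1422 + 114 = 1536
Selection 17: 1536 + 114 = 1650
Selection 18: 1650 + 114 = 1764 → 1764 − 1681 = 83

1507, 1621, 54, 168, 282, 396, 510, 624, 738, 852, 966, 1080, 1194, 1308, 1422, 1536, 1650, 83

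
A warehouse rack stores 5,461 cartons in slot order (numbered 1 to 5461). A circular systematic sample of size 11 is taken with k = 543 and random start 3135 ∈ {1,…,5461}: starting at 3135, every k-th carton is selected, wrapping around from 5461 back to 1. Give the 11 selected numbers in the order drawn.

Selection 1: 3135
Selection 2: 3135 + 543 = 3678
Selection 3: 3678 + 543 = 4221
Selection 4: 4221 + 543 = 4764
Selection 5: 4764 + 543 = 5307
Selection 6: 5307 + 543 = 5850 → 5850 − 5461 = 389
Selection 7: 389 + 543 = 932
Selection 8: 932 + 543 = 1475
Selection 9: 1475 + 543 = 2018
Selection 10: 2018 + 543 = 2561
Selection 11: 2561 + 543 = 3104

3135, 3678, 4221, 4764, 5307, 389, 932, 1475, 2018, 2561, 3104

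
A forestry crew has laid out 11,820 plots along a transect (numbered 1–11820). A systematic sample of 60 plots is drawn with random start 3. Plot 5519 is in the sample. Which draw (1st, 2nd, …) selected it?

29

k = 11820/60 = 197
position = (5519 − 3)/197 + 1 = 5516/197 + 1 = 28 + 1 = 29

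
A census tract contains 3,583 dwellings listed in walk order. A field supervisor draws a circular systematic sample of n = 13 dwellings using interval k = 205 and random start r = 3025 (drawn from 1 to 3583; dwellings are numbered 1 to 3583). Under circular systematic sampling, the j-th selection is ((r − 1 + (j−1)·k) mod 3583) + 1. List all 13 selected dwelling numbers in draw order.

Selection 1: 3025
Selection 2: 3025 + 205 = 3230
Selection 3: 3230 + 205 = 3435
Selection 4: 3435 + 205 = 3640 → 3640 − 3583 = 57
Selection 5: 57 + 205 = 262
Selection 6: 262 + 205 = 467
Selection 7: 467 + 205 = 672
Selection 8: 672 + 205 = 877
Selection 9: 877 + 205 = 1082
Selection 10: 1082 + 205 = 1287
Selection 11: 1287 + 205 = 1492
Selection 12: 1492 + 205 = 1697
Selection 13: 1697 + 205 = 1902

3025, 3230, 3435, 57, 262, 467, 672, 877, 1082, 1287, 1492, 1697, 1902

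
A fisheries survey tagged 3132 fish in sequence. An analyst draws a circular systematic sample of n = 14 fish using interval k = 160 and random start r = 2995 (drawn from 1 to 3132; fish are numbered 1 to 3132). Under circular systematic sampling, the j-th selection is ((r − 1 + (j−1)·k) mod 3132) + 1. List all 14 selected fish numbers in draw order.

2995, 23, 183, 343, 503, 663, 823, 983, 1143, 1303, 1463, 1623, 1783, 1943

Selection 1: 2995
Selection 2: 2995 + 160 = 3155 → 3155 − 3132 = 23
Selection 3: 23 + 160 = 183
Selection 4: 183 + 160 = 343
Selection 5: 343 + 160 = 503
Selection 6: 503 + 160 = 663
Selection 7: 663 + 160 = 823
Selection 8: 823 + 160 = 983
Selection 9: 983 + 160 = 1143
Selection 10: 1143 + 160 = 1303
Selection 11: 1303 + 160 = 1463
Selection 12: 1463 + 160 = 1623
Selection 13: 1623 + 160 = 1783
Selection 14: 1783 + 160 = 1943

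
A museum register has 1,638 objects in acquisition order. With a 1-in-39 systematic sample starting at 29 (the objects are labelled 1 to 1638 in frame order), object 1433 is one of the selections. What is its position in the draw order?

37

k = 39
position = (1433 − 29)/39 + 1 = 1404/39 + 1 = 36 + 1 = 37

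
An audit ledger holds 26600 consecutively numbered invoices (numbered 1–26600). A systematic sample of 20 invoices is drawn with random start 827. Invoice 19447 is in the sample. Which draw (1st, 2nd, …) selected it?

k = 26600/20 = 1330
position = (19447 − 827)/1330 + 1 = 18620/1330 + 1 = 14 + 1 = 15

15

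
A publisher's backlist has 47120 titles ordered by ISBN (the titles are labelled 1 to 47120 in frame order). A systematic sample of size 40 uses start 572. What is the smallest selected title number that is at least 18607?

k = 47120/40 = 1178
Steps past start: ⌈(18607 − 572)/1178⌉ = ⌈18035/1178⌉ = 16
Selected title: 572 + 16×1178 = 19420

19420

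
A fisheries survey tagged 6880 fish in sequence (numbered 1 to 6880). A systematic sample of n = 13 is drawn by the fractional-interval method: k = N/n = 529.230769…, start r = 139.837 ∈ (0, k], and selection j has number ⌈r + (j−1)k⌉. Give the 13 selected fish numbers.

j=1: r + 0k = 139.837 → ⌈·⌉ = 140
j=2: r + 1k = 669.067769… → ⌈·⌉ = 670
j=3: r + 2k = 1198.298538… → ⌈·⌉ = 1199
j=4: r + 3k = 1727.529307… → ⌈·⌉ = 1728
j=5: r + 4k = 2256.760076… → ⌈·⌉ = 2257
j=6: r + 5k = 2785.990846… → ⌈·⌉ = 2786
j=7: r + 6k = 3315.221615… → ⌈·⌉ = 3316
j=8: r + 7k = 3844.452384… → ⌈·⌉ = 3845
j=9: r + 8k = 4373.683153… → ⌈·⌉ = 4374
j=10: r + 9k = 4902.913923… → ⌈·⌉ = 4903
j=11: r + 10k = 5432.144692… → ⌈·⌉ = 5433
j=12: r + 11k = 5961.375461… → ⌈·⌉ = 5962
j=13: r + 12k = 6490.606230… → ⌈·⌉ = 6491

140, 670, 1199, 1728, 2257, 2786, 3316, 3845, 4374, 4903, 5433, 5962, 6491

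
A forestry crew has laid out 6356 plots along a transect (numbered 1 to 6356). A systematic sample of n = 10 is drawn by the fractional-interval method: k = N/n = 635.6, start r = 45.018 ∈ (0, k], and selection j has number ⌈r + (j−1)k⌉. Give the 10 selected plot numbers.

j=1: r + 0k = 45.018 → ⌈·⌉ = 46
j=2: r + 1k = 680.618 → ⌈·⌉ = 681
j=3: r + 2k = 1316.218 → ⌈·⌉ = 1317
j=4: r + 3k = 1951.818 → ⌈·⌉ = 1952
j=5: r + 4k = 2587.418 → ⌈·⌉ = 2588
j=6: r + 5k = 3223.018 → ⌈·⌉ = 3224
j=7: r + 6k = 3858.618 → ⌈·⌉ = 3859
j=8: r + 7k = 4494.218 → ⌈·⌉ = 4495
j=9: r + 8k = 5129.818 → ⌈·⌉ = 5130
j=10: r + 9k = 5765.418 → ⌈·⌉ = 5766

46, 681, 1317, 1952, 2588, 3224, 3859, 4495, 5130, 5766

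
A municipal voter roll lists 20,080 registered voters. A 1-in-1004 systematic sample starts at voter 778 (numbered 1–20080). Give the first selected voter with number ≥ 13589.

k = 1004
Steps past start: ⌈(13589 − 778)/1004⌉ = ⌈12811/1004⌉ = 13
Selected voter: 778 + 13×1004 = 13830

13830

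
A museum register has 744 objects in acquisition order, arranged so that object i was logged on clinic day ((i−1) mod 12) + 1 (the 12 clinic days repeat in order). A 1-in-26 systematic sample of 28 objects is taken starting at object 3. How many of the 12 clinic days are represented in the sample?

6

Consecutive selections differ by k = 26, so their clinic day numbers differ by 26 mod 12 = 2.
gcd(26, 12) = 2, so the sample visits 12/2 = 6 distinct residues mod 12.
Start 3 is clinic day 3; the clinic days hit are 1, 3, 5, 7, 9, 11.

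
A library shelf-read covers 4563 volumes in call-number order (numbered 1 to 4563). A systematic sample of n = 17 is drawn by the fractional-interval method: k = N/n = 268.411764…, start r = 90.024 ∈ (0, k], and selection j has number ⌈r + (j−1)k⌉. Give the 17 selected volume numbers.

j=1: r + 0k = 90.024 → ⌈·⌉ = 91
j=2: r + 1k = 358.435764… → ⌈·⌉ = 359
j=3: r + 2k = 626.847529… → ⌈·⌉ = 627
j=4: r + 3k = 895.259294… → ⌈·⌉ = 896
j=5: r + 4k = 1163.671058… → ⌈·⌉ = 1164
j=6: r + 5k = 1432.082823… → ⌈·⌉ = 1433
j=7: r + 6k = 1700.494588… → ⌈·⌉ = 1701
j=8: r + 7k = 1968.906352… → ⌈·⌉ = 1969
j=9: r + 8k = 2237.318117… → ⌈·⌉ = 2238
j=10: r + 9k = 2505.729882… → ⌈·⌉ = 2506
j=11: r + 10k = 2774.141647… → ⌈·⌉ = 2775
j=12: r + 11k = 3042.553411… → ⌈·⌉ = 3043
j=13: r + 12k = 3310.965176… → ⌈·⌉ = 3311
j=14: r + 13k = 3579.376941… → ⌈·⌉ = 3580
j=15: r + 14k = 3847.788705… → ⌈·⌉ = 3848
j=16: r + 15k = 4116.200470… → ⌈·⌉ = 4117
j=17: r + 16k = 4384.612235… → ⌈·⌉ = 4385

91, 359, 627, 896, 1164, 1433, 1701, 1969, 2238, 2506, 2775, 3043, 3311, 3580, 3848, 4117, 4385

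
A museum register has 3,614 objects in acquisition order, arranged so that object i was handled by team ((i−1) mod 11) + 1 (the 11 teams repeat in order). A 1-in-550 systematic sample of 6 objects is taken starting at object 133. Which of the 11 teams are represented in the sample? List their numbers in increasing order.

Consecutive selections differ by k = 550, so their team numbers differ by 550 mod 11 = 0.
gcd(550, 11) = 11, so the sample visits 11/11 = 1 distinct residues mod 11.
Start 133 is team 1; the teams hit are 1.

1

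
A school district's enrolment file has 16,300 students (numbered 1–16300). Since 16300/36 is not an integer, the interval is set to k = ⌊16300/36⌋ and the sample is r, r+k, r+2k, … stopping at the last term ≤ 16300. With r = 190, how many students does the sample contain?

36

k = ⌊16300/36⌋ = 452
Achieved size = ⌊(16300 − 190)/452⌋ + 1 = ⌊16110/452⌋ + 1 = 35 + 1 = 36
(last selection: 190 + 35×452 = 16010 ≤ 16300; next would be 16462 > 16300)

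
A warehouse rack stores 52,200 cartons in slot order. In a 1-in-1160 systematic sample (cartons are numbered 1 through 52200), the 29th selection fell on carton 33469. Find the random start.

k = 1160
r = 33469 − (29−1)×1160 = 33469 − 32480 = 989

989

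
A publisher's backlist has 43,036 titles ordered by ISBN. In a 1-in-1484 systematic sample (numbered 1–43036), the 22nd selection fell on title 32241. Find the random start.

1077

k = 1484
r = 32241 − (22−1)×1484 = 32241 − 31164 = 1077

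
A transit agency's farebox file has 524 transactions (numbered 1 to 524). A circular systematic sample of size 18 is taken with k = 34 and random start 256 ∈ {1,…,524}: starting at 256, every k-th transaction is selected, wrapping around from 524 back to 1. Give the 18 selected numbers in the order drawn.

Selection 1: 256
Selection 2: 256 + 34 = 290
Selection 3: 290 + 34 = 324
Selection 4: 324 + 34 = 358
Selection 5: 358 + 34 = 392
Selection 6: 392 + 34 = 426
Selection 7: 426 + 34 = 460
Selection 8: 460 + 34 = 494
Selection 9: 494 + 34 = 528 → 528 − 524 = 4
Selection 10: 4 + 34 = 38
Selection 11: 38 + 34 = 72
Selection 12: 72 + 34 = 106
Selection 13: 106 + 34 = 140
Selection 14: 140 + 34 = 174
Selection 15: 174 + 34 = 208
Selection 16: 208 + 34 = 242
Selection 17: 242 + 34 = 276
Selection 18: 276 + 34 = 310

256, 290, 324, 358, 392, 426, 460, 494, 4, 38, 72, 106, 140, 174, 208, 242, 276, 310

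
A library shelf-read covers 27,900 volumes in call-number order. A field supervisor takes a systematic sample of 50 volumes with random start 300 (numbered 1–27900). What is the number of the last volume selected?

k = 27900/50 = 558
50th selection = r + (50−1)·k = 300 + 49×558 = 300 + 27342 = 27642

27642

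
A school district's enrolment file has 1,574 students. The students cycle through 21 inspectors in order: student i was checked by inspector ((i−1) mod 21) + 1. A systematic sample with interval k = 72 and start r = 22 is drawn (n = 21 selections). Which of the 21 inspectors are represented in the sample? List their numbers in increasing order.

1, 4, 7, 10, 13, 16, 19

Consecutive selections differ by k = 72, so their inspector numbers differ by 72 mod 21 = 9.
gcd(72, 21) = 3, so the sample visits 21/3 = 7 distinct residues mod 21.
Start 22 is inspector 1; the inspectors hit are 1, 4, 7, 10, 13, 16, 19.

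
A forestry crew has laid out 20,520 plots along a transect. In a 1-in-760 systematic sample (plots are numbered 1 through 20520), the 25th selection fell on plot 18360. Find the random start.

k = 760
r = 18360 − (25−1)×760 = 18360 − 18240 = 120

120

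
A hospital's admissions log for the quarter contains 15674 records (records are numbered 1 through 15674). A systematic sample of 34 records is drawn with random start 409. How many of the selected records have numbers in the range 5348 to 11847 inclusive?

k = 15674/34 = 461
First selection ≥ 5348: 409 + ⌈(5348−409)/461⌉·461 = 409 + 11×461 = 5480
Last selection ≤ 11847: 409 + ⌊(11847−409)/461⌋·461 = 409 + 24×461 = 11473
Count = 24 − 11 + 1 = 14

14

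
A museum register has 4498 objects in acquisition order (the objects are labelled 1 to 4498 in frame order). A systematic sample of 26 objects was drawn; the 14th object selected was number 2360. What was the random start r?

111

k = 4498/26 = 173
r = 2360 − (14−1)×173 = 2360 − 2249 = 111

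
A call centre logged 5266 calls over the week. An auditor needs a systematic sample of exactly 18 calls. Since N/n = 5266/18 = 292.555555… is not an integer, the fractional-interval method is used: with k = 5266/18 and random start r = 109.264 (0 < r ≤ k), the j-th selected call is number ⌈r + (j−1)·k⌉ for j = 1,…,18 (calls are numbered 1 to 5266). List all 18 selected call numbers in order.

j=1: r + 0k = 109.264 → ⌈·⌉ = 110
j=2: r + 1k = 401.819555… → ⌈·⌉ = 402
j=3: r + 2k = 694.375111… → ⌈·⌉ = 695
j=4: r + 3k = 986.930666… → ⌈·⌉ = 987
j=5: r + 4k = 1279.486222… → ⌈·⌉ = 1280
j=6: r + 5k = 1572.041777… → ⌈·⌉ = 1573
j=7: r + 6k = 1864.597333… → ⌈·⌉ = 1865
j=8: r + 7k = 2157.152888… → ⌈·⌉ = 2158
j=9: r + 8k = 2449.708444… → ⌈·⌉ = 2450
j=10: r + 9k = 2742.264 → ⌈·⌉ = 2743
j=11: r + 10k = 3034.819555… → ⌈·⌉ = 3035
j=12: r + 11k = 3327.375111… → ⌈·⌉ = 3328
j=13: r + 12k = 3619.930666… → ⌈·⌉ = 3620
j=14: r + 13k = 3912.486222… → ⌈·⌉ = 3913
j=15: r + 14k = 4205.041777… → ⌈·⌉ = 4206
j=16: r + 15k = 4497.597333… → ⌈·⌉ = 4498
j=17: r + 16k = 4790.152888… → ⌈·⌉ = 4791
j=18: r + 17k = 5082.708444… → ⌈·⌉ = 5083

110, 402, 695, 987, 1280, 1573, 1865, 2158, 2450, 2743, 3035, 3328, 3620, 3913, 4206, 4498, 4791, 5083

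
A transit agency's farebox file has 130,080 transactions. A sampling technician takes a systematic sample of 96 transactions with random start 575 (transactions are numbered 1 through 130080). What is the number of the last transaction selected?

129300

k = 130080/96 = 1355
96th selection = r + (96−1)·k = 575 + 95×1355 = 575 + 128725 = 129300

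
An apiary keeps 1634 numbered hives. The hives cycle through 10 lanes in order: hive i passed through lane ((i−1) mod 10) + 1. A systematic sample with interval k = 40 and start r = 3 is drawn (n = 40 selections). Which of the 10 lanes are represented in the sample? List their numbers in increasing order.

Consecutive selections differ by k = 40, so their lane numbers differ by 40 mod 10 = 0.
gcd(40, 10) = 10, so the sample visits 10/10 = 1 distinct residues mod 10.
Start 3 is lane 3; the lanes hit are 3.

3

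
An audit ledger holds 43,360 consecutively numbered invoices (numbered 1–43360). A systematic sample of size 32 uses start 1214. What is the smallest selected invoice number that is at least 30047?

31024

k = 43360/32 = 1355
Steps past start: ⌈(30047 − 1214)/1355⌉ = ⌈28833/1355⌉ = 22
Selected invoice: 1214 + 22×1355 = 31024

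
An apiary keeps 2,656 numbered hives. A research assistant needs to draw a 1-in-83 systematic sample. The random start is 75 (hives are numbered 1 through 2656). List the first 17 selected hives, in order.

hive 1: 75
hive 2: 75 + 83 = 158
hive 3: 158 + 83 = 241
hive 4: 241 + 83 = 324
hive 5: 324 + 83 = 407
hive 6: 407 + 83 = 490
hive 7: 490 + 83 = 573
hive 8: 573 + 83 = 656
hive 9: 656 + 83 = 739
hive 10: 739 + 83 = 822
hive 11: 822 + 83 = 905
hive 12: 905 + 83 = 988
hive 13: 988 + 83 = 1071
hive 14: 1071 + 83 = 1154
hive 15: 1154 + 83 = 1237
hive 16: 1237 + 83 = 1320
hive 17: 1320 + 83 = 1403

75, 158, 241, 324, 407, 490, 573, 656, 739, 822, 905, 988, 1071, 1154, 1237, 1320, 1403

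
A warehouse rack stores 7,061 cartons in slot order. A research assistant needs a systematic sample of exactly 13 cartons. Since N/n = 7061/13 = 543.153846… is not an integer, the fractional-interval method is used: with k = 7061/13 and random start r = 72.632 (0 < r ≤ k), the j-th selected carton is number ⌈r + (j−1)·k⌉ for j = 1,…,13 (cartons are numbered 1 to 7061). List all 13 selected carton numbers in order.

73, 616, 1159, 1703, 2246, 2789, 3332, 3875, 4418, 4962, 5505, 6048, 6591

j=1: r + 0k = 72.632 → ⌈·⌉ = 73
j=2: r + 1k = 615.785846… → ⌈·⌉ = 616
j=3: r + 2k = 1158.939692… → ⌈·⌉ = 1159
j=4: r + 3k = 1702.093538… → ⌈·⌉ = 1703
j=5: r + 4k = 2245.247384… → ⌈·⌉ = 2246
j=6: r + 5k = 2788.401230… → ⌈·⌉ = 2789
j=7: r + 6k = 3331.555076… → ⌈·⌉ = 3332
j=8: r + 7k = 3874.708923… → ⌈·⌉ = 3875
j=9: r + 8k = 4417.862769… → ⌈·⌉ = 4418
j=10: r + 9k = 4961.016615… → ⌈·⌉ = 4962
j=11: r + 10k = 5504.170461… → ⌈·⌉ = 5505
j=12: r + 11k = 6047.324307… → ⌈·⌉ = 6048
j=13: r + 12k = 6590.478153… → ⌈·⌉ = 6591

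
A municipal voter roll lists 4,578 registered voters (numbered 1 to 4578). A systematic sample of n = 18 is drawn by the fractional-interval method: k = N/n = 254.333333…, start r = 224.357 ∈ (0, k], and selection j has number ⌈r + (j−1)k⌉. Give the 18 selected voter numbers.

j=1: r + 0k = 224.357 → ⌈·⌉ = 225
j=2: r + 1k = 478.690333… → ⌈·⌉ = 479
j=3: r + 2k = 733.023666… → ⌈·⌉ = 734
j=4: r + 3k = 987.357 → ⌈·⌉ = 988
j=5: r + 4k = 1241.690333… → ⌈·⌉ = 1242
j=6: r + 5k = 1496.023666… → ⌈·⌉ = 1497
j=7: r + 6k = 1750.357 → ⌈·⌉ = 1751
j=8: r + 7k = 2004.690333… → ⌈·⌉ = 2005
j=9: r + 8k = 2259.023666… → ⌈·⌉ = 2260
j=10: r + 9k = 2513.357 → ⌈·⌉ = 2514
j=11: r + 10k = 2767.690333… → ⌈·⌉ = 2768
j=12: r + 11k = 3022.023666… → ⌈·⌉ = 3023
j=13: r + 12k = 3276.357 → ⌈·⌉ = 3277
j=14: r + 13k = 3530.690333… → ⌈·⌉ = 3531
j=15: r + 14k = 3785.023666… → ⌈·⌉ = 3786
j=16: r + 15k = 4039.357 → ⌈·⌉ = 4040
j=17: r + 16k = 4293.690333… → ⌈·⌉ = 4294
j=18: r + 17k = 4548.023666… → ⌈·⌉ = 4549

225, 479, 734, 988, 1242, 1497, 1751, 2005, 2260, 2514, 2768, 3023, 3277, 3531, 3786, 4040, 4294, 4549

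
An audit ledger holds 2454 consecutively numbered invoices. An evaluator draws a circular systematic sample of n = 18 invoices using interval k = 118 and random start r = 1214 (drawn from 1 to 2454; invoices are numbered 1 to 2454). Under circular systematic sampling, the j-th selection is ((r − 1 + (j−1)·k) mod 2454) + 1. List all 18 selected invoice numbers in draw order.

Selection 1: 1214
Selection 2: 1214 + 118 = 1332
Selection 3: 1332 + 118 = 1450
Selection 4: 1450 + 118 = 1568
Selection 5: 1568 + 118 = 1686
Selection 6: 1686 + 118 = 1804
Selection 7: 1804 + 118 = 1922
Selection 8: 1922 + 118 = 2040
Selection 9: 2040 + 118 = 2158
Selection 10: 2158 + 118 = 2276
Selection 11: 2276 + 118 = 2394
Selection 12: 2394 + 118 = 2512 → 2512 − 2454 = 58
Selection 13: 58 + 118 = 176
Selection 14: 176 + 118 = 294
Selection 15: 294 + 118 = 412
Selection 16: 412 + 118 = 530
Selection 17: 530 + 118 = 648
Selection 18: 648 + 118 = 766

1214, 1332, 1450, 1568, 1686, 1804, 1922, 2040, 2158, 2276, 2394, 58, 176, 294, 412, 530, 648, 766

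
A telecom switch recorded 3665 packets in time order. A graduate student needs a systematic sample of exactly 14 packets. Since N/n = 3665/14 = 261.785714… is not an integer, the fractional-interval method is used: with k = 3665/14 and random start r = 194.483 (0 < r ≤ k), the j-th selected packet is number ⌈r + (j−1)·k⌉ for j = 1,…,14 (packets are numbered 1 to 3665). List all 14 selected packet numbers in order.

j=1: r + 0k = 194.483 → ⌈·⌉ = 195
j=2: r + 1k = 456.268714… → ⌈·⌉ = 457
j=3: r + 2k = 718.054428… → ⌈·⌉ = 719
j=4: r + 3k = 979.840142… → ⌈·⌉ = 980
j=5: r + 4k = 1241.625857… → ⌈·⌉ = 1242
j=6: r + 5k = 1503.411571… → ⌈·⌉ = 1504
j=7: r + 6k = 1765.197285… → ⌈·⌉ = 1766
j=8: r + 7k = 2026.983 → ⌈·⌉ = 2027
j=9: r + 8k = 2288.768714… → ⌈·⌉ = 2289
j=10: r + 9k = 2550.554428… → ⌈·⌉ = 2551
j=11: r + 10k = 2812.340142… → ⌈·⌉ = 2813
j=12: r + 11k = 3074.125857… → ⌈·⌉ = 3075
j=13: r + 12k = 3335.911571… → ⌈·⌉ = 3336
j=14: r + 13k = 3597.697285… → ⌈·⌉ = 3598

195, 457, 719, 980, 1242, 1504, 1766, 2027, 2289, 2551, 2813, 3075, 3336, 3598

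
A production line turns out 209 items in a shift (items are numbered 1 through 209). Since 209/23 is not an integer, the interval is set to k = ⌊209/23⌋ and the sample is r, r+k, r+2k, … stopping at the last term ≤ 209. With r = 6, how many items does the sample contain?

23

k = ⌊209/23⌋ = 9
Achieved size = ⌊(209 − 6)/9⌋ + 1 = ⌊203/9⌋ + 1 = 22 + 1 = 23
(last selection: 6 + 22×9 = 204 ≤ 209; next would be 213 > 209)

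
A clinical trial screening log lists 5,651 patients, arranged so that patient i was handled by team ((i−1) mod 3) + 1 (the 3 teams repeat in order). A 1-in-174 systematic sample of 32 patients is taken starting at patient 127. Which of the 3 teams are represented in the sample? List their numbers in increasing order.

Consecutive selections differ by k = 174, so their team numbers differ by 174 mod 3 = 0.
gcd(174, 3) = 3, so the sample visits 3/3 = 1 distinct residues mod 3.
Start 127 is team 1; the teams hit are 1.

1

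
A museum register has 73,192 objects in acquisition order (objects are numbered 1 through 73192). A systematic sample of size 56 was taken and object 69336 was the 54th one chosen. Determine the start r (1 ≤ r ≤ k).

65

k = 73192/56 = 1307
r = 69336 − (54−1)×1307 = 69336 − 69271 = 65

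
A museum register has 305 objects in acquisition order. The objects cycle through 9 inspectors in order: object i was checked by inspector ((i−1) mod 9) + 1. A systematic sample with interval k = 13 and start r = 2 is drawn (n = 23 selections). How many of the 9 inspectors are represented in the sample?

Consecutive selections differ by k = 13, so their inspector numbers differ by 13 mod 9 = 4.
gcd(13, 9) = 1, so the sample visits 9/1 = 9 distinct residues mod 9.
Start 2 is inspector 2; the inspectors hit are 1, 2, 3, 4, 5, 6, 7, 8, 9.

9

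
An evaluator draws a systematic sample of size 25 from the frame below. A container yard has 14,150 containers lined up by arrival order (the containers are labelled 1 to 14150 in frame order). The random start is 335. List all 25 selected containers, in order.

335, 901, 1467, 2033, 2599, 3165, 3731, 4297, 4863, 5429, 5995, 6561, 7127, 7693, 8259, 8825, 9391, 9957, 10523, 11089, 11655, 12221, 12787, 13353, 13919

k = N/n = 14150/25 = 566
container 1: 335
container 2: 335 + 566 = 901
container 3: 901 + 566 = 1467
container 4: 1467 + 566 = 2033
container 5: 2033 + 566 = 2599
container 6: 2599 + 566 = 3165
container 7: 3165 + 566 = 3731
container 8: 3731 + 566 = 4297
container 9: 4297 + 566 = 4863
container 10: 4863 + 566 = 5429
container 11: 5429 + 566 = 5995
container 12: 5995 + 566 = 6561
container 13: 6561 + 566 = 7127
container 14: 7127 + 566 = 7693
container 15: 7693 + 566 = 8259
container 16: 8259 + 566 = 8825
container 17: 8825 + 566 = 9391
container 18: 9391 + 566 = 9957
container 19: 9957 + 566 = 10523
container 20: 10523 + 566 = 11089
container 21: 11089 + 566 = 11655
container 22: 11655 + 566 = 12221
container 23: 12221 + 566 = 12787
container 24: 12787 + 566 = 13353
container 25: 13353 + 566 = 13919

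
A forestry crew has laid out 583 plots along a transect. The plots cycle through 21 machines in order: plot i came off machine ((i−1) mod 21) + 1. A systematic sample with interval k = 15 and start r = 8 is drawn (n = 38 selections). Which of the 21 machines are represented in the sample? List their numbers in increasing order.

2, 5, 8, 11, 14, 17, 20

Consecutive selections differ by k = 15, so their machine numbers differ by 15 mod 21 = 15.
gcd(15, 21) = 3, so the sample visits 21/3 = 7 distinct residues mod 21.
Start 8 is machine 8; the machines hit are 2, 5, 8, 11, 14, 17, 20.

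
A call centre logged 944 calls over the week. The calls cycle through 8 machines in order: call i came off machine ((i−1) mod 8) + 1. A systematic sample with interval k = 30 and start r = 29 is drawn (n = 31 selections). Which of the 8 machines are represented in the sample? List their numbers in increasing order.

Consecutive selections differ by k = 30, so their machine numbers differ by 30 mod 8 = 6.
gcd(30, 8) = 2, so the sample visits 8/2 = 4 distinct residues mod 8.
Start 29 is machine 5; the machines hit are 1, 3, 5, 7.

1, 3, 5, 7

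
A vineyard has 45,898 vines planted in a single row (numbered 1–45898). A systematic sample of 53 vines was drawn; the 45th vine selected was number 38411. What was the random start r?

307

k = 45898/53 = 866
r = 38411 − (45−1)×866 = 38411 − 38104 = 307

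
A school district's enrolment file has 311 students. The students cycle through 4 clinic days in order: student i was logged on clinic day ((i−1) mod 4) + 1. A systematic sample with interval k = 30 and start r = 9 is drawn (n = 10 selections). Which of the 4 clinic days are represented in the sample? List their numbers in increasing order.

Consecutive selections differ by k = 30, so their clinic day numbers differ by 30 mod 4 = 2.
gcd(30, 4) = 2, so the sample visits 4/2 = 2 distinct residues mod 4.
Start 9 is clinic day 1; the clinic days hit are 1, 3.

1, 3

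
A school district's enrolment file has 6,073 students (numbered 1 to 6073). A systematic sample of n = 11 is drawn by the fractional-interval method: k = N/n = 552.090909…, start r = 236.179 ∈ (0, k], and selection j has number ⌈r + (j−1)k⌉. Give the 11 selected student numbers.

j=1: r + 0k = 236.179 → ⌈·⌉ = 237
j=2: r + 1k = 788.269909… → ⌈·⌉ = 789
j=3: r + 2k = 1340.360818… → ⌈·⌉ = 1341
j=4: r + 3k = 1892.451727… → ⌈·⌉ = 1893
j=5: r + 4k = 2444.542636… → ⌈·⌉ = 2445
j=6: r + 5k = 2996.633545… → ⌈·⌉ = 2997
j=7: r + 6k = 3548.724454… → ⌈·⌉ = 3549
j=8: r + 7k = 4100.815363… → ⌈·⌉ = 4101
j=9: r + 8k = 4652.906272… → ⌈·⌉ = 4653
j=10: r + 9k = 5204.997181… → ⌈·⌉ = 5205
j=11: r + 10k = 5757.088090… → ⌈·⌉ = 5758

237, 789, 1341, 1893, 2445, 2997, 3549, 4101, 4653, 5205, 5758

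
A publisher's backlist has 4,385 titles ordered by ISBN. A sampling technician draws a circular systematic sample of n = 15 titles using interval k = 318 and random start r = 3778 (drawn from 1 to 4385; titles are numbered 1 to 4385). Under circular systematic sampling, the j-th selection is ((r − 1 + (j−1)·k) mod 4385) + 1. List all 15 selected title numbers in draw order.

3778, 4096, 29, 347, 665, 983, 1301, 1619, 1937, 2255, 2573, 2891, 3209, 3527, 3845

Selection 1: 3778
Selection 2: 3778 + 318 = 4096
Selection 3: 4096 + 318 = 4414 → 4414 − 4385 = 29
Selection 4: 29 + 318 = 347
Selection 5: 347 + 318 = 665
Selection 6: 665 + 318 = 983
Selection 7: 983 + 318 = 1301
Selection 8: 1301 + 318 = 1619
Selection 9: 1619 + 318 = 1937
Selection 10: 1937 + 318 = 2255
Selection 11: 2255 + 318 = 2573
Selection 12: 2573 + 318 = 2891
Selection 13: 2891 + 318 = 3209
Selection 14: 3209 + 318 = 3527
Selection 15: 3527 + 318 = 3845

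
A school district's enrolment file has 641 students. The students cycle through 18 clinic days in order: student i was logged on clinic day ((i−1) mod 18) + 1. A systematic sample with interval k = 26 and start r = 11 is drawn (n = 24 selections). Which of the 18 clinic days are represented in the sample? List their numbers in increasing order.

Consecutive selections differ by k = 26, so their clinic day numbers differ by 26 mod 18 = 8.
gcd(26, 18) = 2, so the sample visits 18/2 = 9 distinct residues mod 18.
Start 11 is clinic day 11; the clinic days hit are 1, 3, 5, 7, 9, 11, 13, 15, 17.

1, 3, 5, 7, 9, 11, 13, 15, 17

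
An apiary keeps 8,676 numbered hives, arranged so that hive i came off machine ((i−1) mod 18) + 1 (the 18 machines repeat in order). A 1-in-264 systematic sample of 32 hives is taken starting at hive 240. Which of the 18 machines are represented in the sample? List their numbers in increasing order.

6, 12, 18

Consecutive selections differ by k = 264, so their machine numbers differ by 264 mod 18 = 12.
gcd(264, 18) = 6, so the sample visits 18/6 = 3 distinct residues mod 18.
Start 240 is machine 6; the machines hit are 6, 12, 18.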